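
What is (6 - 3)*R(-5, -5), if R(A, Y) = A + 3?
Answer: -6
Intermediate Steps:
R(A, Y) = 3 + A
(6 - 3)*R(-5, -5) = (6 - 3)*(3 - 5) = 3*(-2) = -6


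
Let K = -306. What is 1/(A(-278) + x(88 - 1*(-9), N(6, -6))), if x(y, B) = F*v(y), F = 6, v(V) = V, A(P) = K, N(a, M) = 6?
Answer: 1/276 ≈ 0.0036232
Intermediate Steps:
A(P) = -306
x(y, B) = 6*y
1/(A(-278) + x(88 - 1*(-9), N(6, -6))) = 1/(-306 + 6*(88 - 1*(-9))) = 1/(-306 + 6*(88 + 9)) = 1/(-306 + 6*97) = 1/(-306 + 582) = 1/276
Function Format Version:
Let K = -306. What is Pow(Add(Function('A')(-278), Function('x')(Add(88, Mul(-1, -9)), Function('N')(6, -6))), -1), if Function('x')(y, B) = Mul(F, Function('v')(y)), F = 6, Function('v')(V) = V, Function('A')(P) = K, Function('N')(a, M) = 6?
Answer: Rational(1, 276) ≈ 0.0036232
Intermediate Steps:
Function('A')(P) = -306
Function('x')(y, B) = Mul(6, y)
Pow(Add(Function('A')(-278), Function('x')(Add(88, Mul(-1, -9)), Function('N')(6, -6))), -1) = Pow(Add(-306, Mul(6, Add(88, Mul(-1, -9)))), -1) = Pow(Add(-306, Mul(6, Add(88, 9))), -1) = Pow(Add(-306, Mul(6, 97)), -1) = Pow(Add(-306, 582), -1) = Pow(276, -1) = Rational(1, 276)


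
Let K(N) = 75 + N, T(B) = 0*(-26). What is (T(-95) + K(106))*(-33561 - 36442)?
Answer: -12670543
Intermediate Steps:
T(B) = 0
(T(-95) + K(106))*(-33561 - 36442) = (0 + (75 + 106))*(-33561 - 36442) = (0 + 181)*(-70003) = 181*(-70003) = -12670543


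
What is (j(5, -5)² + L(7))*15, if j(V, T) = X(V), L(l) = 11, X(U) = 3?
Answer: 300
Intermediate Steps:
j(V, T) = 3
(j(5, -5)² + L(7))*15 = (3² + 11)*15 = (9 + 11)*15 = 20*15 = 300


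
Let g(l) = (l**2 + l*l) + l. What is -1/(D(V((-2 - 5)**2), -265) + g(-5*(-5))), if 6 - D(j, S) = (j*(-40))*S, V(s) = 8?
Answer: 1/83519 ≈ 1.1973e-5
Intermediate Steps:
g(l) = l + 2*l**2 (g(l) = (l**2 + l**2) + l = 2*l**2 + l = l + 2*l**2)
D(j, S) = 6 + 40*S*j (D(j, S) = 6 - j*(-40)*S = 6 - (-40*j)*S = 6 - (-40)*S*j = 6 + 40*S*j)
-1/(D(V((-2 - 5)**2), -265) + g(-5*(-5))) = -1/((6 + 40*(-265)*8) + (-5*(-5))*(1 + 2*(-5*(-5)))) = -1/((6 - 84800) + 25*(1 + 2*25)) = -1/(-84794 + 25*(1 + 50)) = -1/(-84794 + 25*51) = -1/(-84794 + 1275) = -1/(-83519) = -1*(-1/83519) = 1/83519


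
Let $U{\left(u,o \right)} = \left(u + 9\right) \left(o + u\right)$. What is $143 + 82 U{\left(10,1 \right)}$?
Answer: $17281$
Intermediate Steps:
$U{\left(u,o \right)} = \left(9 + u\right) \left(o + u\right)$
$143 + 82 U{\left(10,1 \right)} = 143 + 82 \left(10^{2} + 9 \cdot 1 + 9 \cdot 10 + 1 \cdot 10\right) = 143 + 82 \left(100 + 9 + 90 + 10\right) = 143 + 82 \cdot 209 = 143 + 17138 = 17281$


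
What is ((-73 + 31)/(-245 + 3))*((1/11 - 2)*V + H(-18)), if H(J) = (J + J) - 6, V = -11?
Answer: -441/121 ≈ -3.6446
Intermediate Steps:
H(J) = -6 + 2*J (H(J) = 2*J - 6 = -6 + 2*J)
((-73 + 31)/(-245 + 3))*((1/11 - 2)*V + H(-18)) = ((-73 + 31)/(-245 + 3))*((1/11 - 2)*(-11) + (-6 + 2*(-18))) = (-42/(-242))*((1/11 - 2)*(-11) + (-6 - 36)) = (-42*(-1/242))*(-21/11*(-11) - 42) = 21*(21 - 42)/121 = (21/121)*(-21) = -441/121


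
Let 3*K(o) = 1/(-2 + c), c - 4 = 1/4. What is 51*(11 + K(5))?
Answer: 5117/9 ≈ 568.56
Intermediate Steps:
c = 17/4 (c = 4 + 1/4 = 4 + ¼ = 17/4 ≈ 4.2500)
K(o) = 4/27 (K(o) = 1/(3*(-2 + 17/4)) = 1/(3*(9/4)) = (⅓)*(4/9) = 4/27)
51*(11 + K(5)) = 51*(11 + 4/27) = 51*(301/27) = 5117/9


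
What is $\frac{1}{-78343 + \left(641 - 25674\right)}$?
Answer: $- \frac{1}{103376} \approx -9.6734 \cdot 10^{-6}$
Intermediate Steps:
$\frac{1}{-78343 + \left(641 - 25674\right)} = \frac{1}{-78343 - 25033} = \frac{1}{-103376} = - \frac{1}{103376}$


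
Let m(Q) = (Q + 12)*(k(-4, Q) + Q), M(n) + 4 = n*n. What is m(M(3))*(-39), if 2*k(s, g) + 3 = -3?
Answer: -1326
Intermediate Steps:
M(n) = -4 + n² (M(n) = -4 + n*n = -4 + n²)
k(s, g) = -3 (k(s, g) = -3/2 + (½)*(-3) = -3/2 - 3/2 = -3)
m(Q) = (-3 + Q)*(12 + Q) (m(Q) = (Q + 12)*(-3 + Q) = (12 + Q)*(-3 + Q) = (-3 + Q)*(12 + Q))
m(M(3))*(-39) = (-36 + (-4 + 3²)² + 9*(-4 + 3²))*(-39) = (-36 + (-4 + 9)² + 9*(-4 + 9))*(-39) = (-36 + 5² + 9*5)*(-39) = (-36 + 25 + 45)*(-39) = 34*(-39) = -1326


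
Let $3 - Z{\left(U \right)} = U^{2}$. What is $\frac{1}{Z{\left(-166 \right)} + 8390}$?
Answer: $- \frac{1}{19163} \approx -5.2184 \cdot 10^{-5}$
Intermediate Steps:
$Z{\left(U \right)} = 3 - U^{2}$
$\frac{1}{Z{\left(-166 \right)} + 8390} = \frac{1}{\left(3 - \left(-166\right)^{2}\right) + 8390} = \frac{1}{\left(3 - 27556\right) + 8390} = \frac{1}{-27553 + 8390} = \frac{1}{-19163} = - \frac{1}{19163}$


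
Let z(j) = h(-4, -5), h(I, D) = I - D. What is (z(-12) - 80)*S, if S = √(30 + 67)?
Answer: -79*√97 ≈ -778.06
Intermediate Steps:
z(j) = 1 (z(j) = -4 - 1*(-5) = -4 + 5 = 1)
S = √97 ≈ 9.8489
(z(-12) - 80)*S = (1 - 80)*√97 = -79*√97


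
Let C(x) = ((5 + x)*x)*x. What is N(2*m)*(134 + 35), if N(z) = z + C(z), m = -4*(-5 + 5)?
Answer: 0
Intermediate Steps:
m = 0 (m = -4*0 = 0)
C(x) = x**2*(5 + x) (C(x) = (x*(5 + x))*x = x**2*(5 + x))
N(z) = z + z**2*(5 + z)
N(2*m)*(134 + 35) = ((2*0)*(1 + (2*0)*(5 + 2*0)))*(134 + 35) = (0*(1 + 0*(5 + 0)))*169 = (0*(1 + 0*5))*169 = (0*(1 + 0))*169 = (0*1)*169 = 0*169 = 0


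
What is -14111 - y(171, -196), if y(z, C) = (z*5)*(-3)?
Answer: -11546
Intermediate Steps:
y(z, C) = -15*z (y(z, C) = (5*z)*(-3) = -15*z)
-14111 - y(171, -196) = -14111 - (-15)*171 = -14111 - 1*(-2565) = -14111 + 2565 = -11546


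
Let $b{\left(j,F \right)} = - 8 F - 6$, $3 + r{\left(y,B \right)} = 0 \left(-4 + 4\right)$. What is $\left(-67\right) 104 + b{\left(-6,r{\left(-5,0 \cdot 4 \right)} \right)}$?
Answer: $-6950$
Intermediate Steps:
$r{\left(y,B \right)} = -3$ ($r{\left(y,B \right)} = -3 + 0 \left(-4 + 4\right) = -3 + 0 \cdot 0 = -3 + 0 = -3$)
$b{\left(j,F \right)} = -6 - 8 F$
$\left(-67\right) 104 + b{\left(-6,r{\left(-5,0 \cdot 4 \right)} \right)} = \left(-67\right) 104 - -18 = -6968 + \left(-6 + 24\right) = -6968 + 18 = -6950$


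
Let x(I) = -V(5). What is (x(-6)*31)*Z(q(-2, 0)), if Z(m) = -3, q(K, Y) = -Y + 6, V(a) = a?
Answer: 465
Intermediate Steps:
q(K, Y) = 6 - Y
x(I) = -5 (x(I) = -1*5 = -5)
(x(-6)*31)*Z(q(-2, 0)) = -5*31*(-3) = -155*(-3) = 465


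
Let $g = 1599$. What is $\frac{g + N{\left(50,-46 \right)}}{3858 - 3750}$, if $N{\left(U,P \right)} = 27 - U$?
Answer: $\frac{394}{27} \approx 14.593$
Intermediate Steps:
$\frac{g + N{\left(50,-46 \right)}}{3858 - 3750} = \frac{1599 + \left(27 - 50\right)}{3858 - 3750} = \frac{1599 + \left(27 - 50\right)}{108} = \left(1599 - 23\right) \frac{1}{108} = 1576 \cdot \frac{1}{108} = \frac{394}{27}$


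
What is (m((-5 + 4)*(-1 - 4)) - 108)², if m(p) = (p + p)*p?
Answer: 3364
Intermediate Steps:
m(p) = 2*p² (m(p) = (2*p)*p = 2*p²)
(m((-5 + 4)*(-1 - 4)) - 108)² = (2*((-5 + 4)*(-1 - 4))² - 108)² = (2*(-1*(-5))² - 108)² = (2*5² - 108)² = (2*25 - 108)² = (50 - 108)² = (-58)² = 3364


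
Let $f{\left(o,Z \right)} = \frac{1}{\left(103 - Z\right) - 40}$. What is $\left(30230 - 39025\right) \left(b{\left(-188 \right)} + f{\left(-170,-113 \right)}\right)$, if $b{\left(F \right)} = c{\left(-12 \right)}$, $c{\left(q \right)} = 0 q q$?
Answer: $- \frac{8795}{176} \approx -49.972$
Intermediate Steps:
$c{\left(q \right)} = 0$ ($c{\left(q \right)} = 0 q = 0$)
$f{\left(o,Z \right)} = \frac{1}{63 - Z}$
$b{\left(F \right)} = 0$
$\left(30230 - 39025\right) \left(b{\left(-188 \right)} + f{\left(-170,-113 \right)}\right) = \left(30230 - 39025\right) \left(0 - \frac{1}{-63 - 113}\right) = - 8795 \left(0 - \frac{1}{-176}\right) = - 8795 \left(0 - - \frac{1}{176}\right) = - 8795 \left(0 + \frac{1}{176}\right) = \left(-8795\right) \frac{1}{176} = - \frac{8795}{176}$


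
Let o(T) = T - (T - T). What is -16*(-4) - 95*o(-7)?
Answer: 729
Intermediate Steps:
o(T) = T (o(T) = T - 1*0 = T + 0 = T)
-16*(-4) - 95*o(-7) = -16*(-4) - 95*(-7) = 64 + 665 = 729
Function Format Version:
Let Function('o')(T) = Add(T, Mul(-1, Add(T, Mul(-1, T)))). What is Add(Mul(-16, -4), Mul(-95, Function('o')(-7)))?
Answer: 729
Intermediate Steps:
Function('o')(T) = T (Function('o')(T) = Add(T, Mul(-1, 0)) = Add(T, 0) = T)
Add(Mul(-16, -4), Mul(-95, Function('o')(-7))) = Add(Mul(-16, -4), Mul(-95, -7)) = Add(64, 665) = 729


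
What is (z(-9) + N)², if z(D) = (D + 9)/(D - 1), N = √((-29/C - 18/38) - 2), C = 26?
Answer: -1773/494 ≈ -3.5891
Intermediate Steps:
N = 3*I*√97318/494 (N = √((-29/26 - 18/38) - 2) = √((-29*1/26 - 18*1/38) - 2) = √((-29/26 - 9/19) - 2) = √(-785/494 - 2) = √(-1773/494) = 3*I*√97318/494 ≈ 1.8945*I)
z(D) = (9 + D)/(-1 + D)
(z(-9) + N)² = ((9 - 9)/(-1 - 9) + 3*I*√97318/494)² = (0/(-10) + 3*I*√97318/494)² = (-⅒*0 + 3*I*√97318/494)² = (0 + 3*I*√97318/494)² = (3*I*√97318/494)² = -1773/494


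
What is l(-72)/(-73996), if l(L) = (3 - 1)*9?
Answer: -9/36998 ≈ -0.00024326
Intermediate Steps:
l(L) = 18 (l(L) = 2*9 = 18)
l(-72)/(-73996) = 18/(-73996) = 18*(-1/73996) = -9/36998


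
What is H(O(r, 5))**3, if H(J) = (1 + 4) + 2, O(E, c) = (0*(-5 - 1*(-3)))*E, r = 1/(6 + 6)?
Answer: 343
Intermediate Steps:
r = 1/12 ≈ 0.083333
O(E, c) = 0 (O(E, c) = (0*(-5 + 3))*E = (0*(-2))*E = 0*E = 0)
H(J) = 7 (H(J) = 5 + 2 = 7)
H(O(r, 5))**3 = 7**3 = 343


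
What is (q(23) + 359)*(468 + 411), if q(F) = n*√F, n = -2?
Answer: 315561 - 1758*√23 ≈ 3.0713e+5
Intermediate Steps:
q(F) = -2*√F
(q(23) + 359)*(468 + 411) = (-2*√23 + 359)*(468 + 411) = (359 - 2*√23)*879 = 315561 - 1758*√23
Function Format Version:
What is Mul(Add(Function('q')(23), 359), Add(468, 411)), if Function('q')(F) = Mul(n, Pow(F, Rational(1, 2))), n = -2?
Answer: Add(315561, Mul(-1758, Pow(23, Rational(1, 2)))) ≈ 3.0713e+5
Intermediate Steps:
Function('q')(F) = Mul(-2, Pow(F, Rational(1, 2)))
Mul(Add(Function('q')(23), 359), Add(468, 411)) = Mul(Add(Mul(-2, Pow(23, Rational(1, 2))), 359), Add(468, 411)) = Mul(Add(359, Mul(-2, Pow(23, Rational(1, 2)))), 879) = Add(315561, Mul(-1758, Pow(23, Rational(1, 2))))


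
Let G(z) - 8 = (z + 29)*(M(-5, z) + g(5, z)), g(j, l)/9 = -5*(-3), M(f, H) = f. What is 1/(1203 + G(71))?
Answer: 1/14211 ≈ 7.0368e-5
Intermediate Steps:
g(j, l) = 135 (g(j, l) = 9*(-5*(-3)) = 9*15 = 135)
G(z) = 3778 + 130*z (G(z) = 8 + (z + 29)*(-5 + 135) = 8 + (29 + z)*130 = 8 + (3770 + 130*z) = 3778 + 130*z)
1/(1203 + G(71)) = 1/(1203 + (3778 + 130*71)) = 1/(1203 + (3778 + 9230)) = 1/(1203 + 13008) = 1/14211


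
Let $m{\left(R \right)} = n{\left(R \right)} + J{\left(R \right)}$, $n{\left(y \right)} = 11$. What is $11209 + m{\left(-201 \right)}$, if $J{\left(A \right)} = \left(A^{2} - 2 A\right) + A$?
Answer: $51822$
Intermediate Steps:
$J{\left(A \right)} = A^{2} - A$
$m{\left(R \right)} = 11 + R \left(-1 + R\right)$
$11209 + m{\left(-201 \right)} = 11209 - \left(-11 + 201 \left(-1 - 201\right)\right) = 11209 + \left(11 - -40602\right) = 11209 + \left(11 + 40602\right) = 11209 + 40613 = 51822$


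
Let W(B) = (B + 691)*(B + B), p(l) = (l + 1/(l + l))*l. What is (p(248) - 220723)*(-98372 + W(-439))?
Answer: 50890690718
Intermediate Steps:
p(l) = l*(l + 1/(2*l)) (p(l) = (l + 1/(2*l))*l = l*(l + 1/(2*l)))
W(B) = 2*B*(691 + B) (W(B) = (691 + B)*(2*B) = 2*B*(691 + B))
(p(248) - 220723)*(-98372 + W(-439)) = ((½ + 248²) - 220723)*(-98372 + 2*(-439)*(691 - 439)) = ((½ + 61504) - 220723)*(-98372 + 2*(-439)*252) = (123009/2 - 220723)*(-98372 - 221256) = -318437/2*(-319628) = 50890690718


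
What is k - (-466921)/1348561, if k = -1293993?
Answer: -1745028027152/1348561 ≈ -1.2940e+6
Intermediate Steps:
k - (-466921)/1348561 = -1293993 - (-466921)/1348561 = -1293993 - 1*(-466921/1348561) = -1293993 + 466921/1348561 = -1745028027152/1348561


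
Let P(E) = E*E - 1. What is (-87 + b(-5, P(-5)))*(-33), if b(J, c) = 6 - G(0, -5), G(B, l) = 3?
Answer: 2772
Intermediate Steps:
P(E) = -1 + E² (P(E) = E² - 1 = -1 + E²)
b(J, c) = 3 (b(J, c) = 6 - 1*3 = 6 - 3 = 3)
(-87 + b(-5, P(-5)))*(-33) = (-87 + 3)*(-33) = -84*(-33) = 2772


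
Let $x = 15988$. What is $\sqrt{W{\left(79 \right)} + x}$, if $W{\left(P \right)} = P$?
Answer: $\sqrt{16067} \approx 126.76$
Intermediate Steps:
$\sqrt{W{\left(79 \right)} + x} = \sqrt{79 + 15988} = \sqrt{16067}$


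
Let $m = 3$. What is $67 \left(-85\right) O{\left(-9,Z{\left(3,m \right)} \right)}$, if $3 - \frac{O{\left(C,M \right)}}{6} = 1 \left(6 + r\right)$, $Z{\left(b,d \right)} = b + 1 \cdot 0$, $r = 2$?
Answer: $170850$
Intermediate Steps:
$Z{\left(b,d \right)} = b$ ($Z{\left(b,d \right)} = b + 0 = b$)
$O{\left(C,M \right)} = -30$ ($O{\left(C,M \right)} = 18 - 6 \cdot 1 \left(6 + 2\right) = 18 - 6 \cdot 1 \cdot 8 = 18 - 48 = -30$)
$67 \left(-85\right) O{\left(-9,Z{\left(3,m \right)} \right)} = 67 \left(-85\right) \left(-30\right) = \left(-5695\right) \left(-30\right) = 170850$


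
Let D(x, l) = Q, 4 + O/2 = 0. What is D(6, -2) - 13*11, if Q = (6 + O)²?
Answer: -139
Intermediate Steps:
O = -8 (O = -8 + 2*0 = -8 + 0 = -8)
Q = 4 (Q = (6 - 8)² = (-2)² = 4)
D(x, l) = 4
D(6, -2) - 13*11 = 4 - 13*11 = 4 - 143 = -139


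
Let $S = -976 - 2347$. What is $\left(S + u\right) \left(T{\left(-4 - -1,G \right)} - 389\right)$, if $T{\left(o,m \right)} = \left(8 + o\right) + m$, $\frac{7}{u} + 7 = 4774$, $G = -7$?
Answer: $\frac{884818142}{681} \approx 1.2993 \cdot 10^{6}$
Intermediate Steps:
$u = \frac{1}{681}$ ($u = \frac{7}{-7 + 4774} = \frac{7}{4767} = 7 \cdot \frac{1}{4767} = \frac{1}{681} \approx 0.0014684$)
$S = -3323$ ($S = -976 - 2347 = -3323$)
$T{\left(o,m \right)} = 8 + m + o$
$\left(S + u\right) \left(T{\left(-4 - -1,G \right)} - 389\right) = \left(-3323 + \frac{1}{681}\right) \left(\left(8 - 7 - 3\right) - 389\right) = - \frac{2262962 \left(\left(8 - 7 + \left(-4 + 1\right)\right) - 389\right)}{681} = - \frac{2262962 \left(\left(8 - 7 - 3\right) - 389\right)}{681} = - \frac{2262962 \left(-2 - 389\right)}{681} = \left(- \frac{2262962}{681}\right) \left(-391\right) = \frac{884818142}{681}$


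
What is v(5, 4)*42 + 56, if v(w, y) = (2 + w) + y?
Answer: 518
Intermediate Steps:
v(w, y) = 2 + w + y
v(5, 4)*42 + 56 = (2 + 5 + 4)*42 + 56 = 11*42 + 56 = 462 + 56 = 518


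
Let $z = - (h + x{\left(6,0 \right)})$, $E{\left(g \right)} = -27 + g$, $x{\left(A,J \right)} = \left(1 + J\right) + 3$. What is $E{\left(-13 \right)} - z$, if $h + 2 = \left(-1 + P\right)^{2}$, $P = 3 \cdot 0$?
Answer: $-37$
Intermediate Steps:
$P = 0$
$x{\left(A,J \right)} = 4 + J$
$h = -1$ ($h = -2 + \left(-1 + 0\right)^{2} = -2 + \left(-1\right)^{2} = -2 + 1 = -1$)
$z = -3$ ($z = - (-1 + \left(4 + 0\right)) = - (-1 + 4) = \left(-1\right) 3 = -3$)
$E{\left(-13 \right)} - z = \left(-27 - 13\right) - -3 = -40 + 3 = -37$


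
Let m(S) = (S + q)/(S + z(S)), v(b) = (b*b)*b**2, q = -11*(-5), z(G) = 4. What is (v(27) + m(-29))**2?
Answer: 176517769428001/625 ≈ 2.8243e+11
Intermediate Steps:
q = 55
v(b) = b**4 (v(b) = b**2*b**2 = b**4)
m(S) = (55 + S)/(4 + S) (m(S) = (S + 55)/(S + 4) = (55 + S)/(4 + S))
(v(27) + m(-29))**2 = (27**4 + (55 - 29)/(4 - 29))**2 = (531441 + 26/(-25))**2 = (531441 - 1/25*26)**2 = (531441 - 26/25)**2 = (13285999/25)**2 = 176517769428001/625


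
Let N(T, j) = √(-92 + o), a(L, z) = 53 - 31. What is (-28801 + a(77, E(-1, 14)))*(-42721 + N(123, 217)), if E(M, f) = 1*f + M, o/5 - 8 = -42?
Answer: 1229467659 - 28779*I*√262 ≈ 1.2295e+9 - 4.6583e+5*I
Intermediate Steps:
o = -170 (o = 40 + 5*(-42) = 40 - 210 = -170)
E(M, f) = M + f (E(M, f) = f + M = M + f)
a(L, z) = 22
N(T, j) = I*√262 (N(T, j) = √(-92 - 170) = √(-262) = I*√262)
(-28801 + a(77, E(-1, 14)))*(-42721 + N(123, 217)) = (-28801 + 22)*(-42721 + I*√262) = -28779*(-42721 + I*√262) = 1229467659 - 28779*I*√262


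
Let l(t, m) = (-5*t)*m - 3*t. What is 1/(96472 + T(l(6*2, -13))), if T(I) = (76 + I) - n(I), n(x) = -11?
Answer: 1/97303 ≈ 1.0277e-5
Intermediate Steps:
l(t, m) = -3*t - 5*m*t (l(t, m) = -5*m*t - 3*t = -3*t - 5*m*t)
T(I) = 87 + I (T(I) = (76 + I) - 1*(-11) = (76 + I) + 11 = 87 + I)
1/(96472 + T(l(6*2, -13))) = 1/(96472 + (87 - 6*2*(3 + 5*(-13)))) = 1/(96472 + (87 - 1*12*(3 - 65))) = 1/(96472 + (87 - 1*12*(-62))) = 1/(96472 + (87 + 744)) = 1/(96472 + 831) = 1/97303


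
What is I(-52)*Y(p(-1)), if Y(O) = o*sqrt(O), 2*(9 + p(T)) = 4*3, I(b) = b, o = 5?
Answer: -260*I*sqrt(3) ≈ -450.33*I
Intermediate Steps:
p(T) = -3 (p(T) = -9 + (4*3)/2 = -9 + (1/2)*12 = -9 + 6 = -3)
Y(O) = 5*sqrt(O)
I(-52)*Y(p(-1)) = -260*sqrt(-3) = -260*I*sqrt(3)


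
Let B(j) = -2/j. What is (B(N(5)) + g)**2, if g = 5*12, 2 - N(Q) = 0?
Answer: 3481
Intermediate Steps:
N(Q) = 2 (N(Q) = 2 - 1*0 = 2 + 0 = 2)
g = 60
(B(N(5)) + g)**2 = (-2/2 + 60)**2 = (-2*1/2 + 60)**2 = (-1 + 60)**2 = 59**2 = 3481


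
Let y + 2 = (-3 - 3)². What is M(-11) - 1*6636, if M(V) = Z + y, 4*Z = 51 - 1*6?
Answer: -26363/4 ≈ -6590.8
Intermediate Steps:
Z = 45/4 (Z = (51 - 1*6)/4 = (51 - 6)/4 = (¼)*45 = 45/4 ≈ 11.250)
y = 34 (y = -2 + (-3 - 3)² = -2 + (-6)² = -2 + 36 = 34)
M(V) = 181/4 (M(V) = 45/4 + 34 = 181/4)
M(-11) - 1*6636 = 181/4 - 1*6636 = 181/4 - 6636 = -26363/4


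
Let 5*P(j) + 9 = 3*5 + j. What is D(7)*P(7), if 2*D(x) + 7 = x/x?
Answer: -39/5 ≈ -7.8000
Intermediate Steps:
D(x) = -3 (D(x) = -7/2 + (x/x)/2 = -7/2 + (½)*1 = -7/2 + ½ = -3)
P(j) = 6/5 + j/5 (P(j) = -9/5 + (3*5 + j)/5 = -9/5 + (15 + j)/5 = -9/5 + (3 + j/5) = 6/5 + j/5)
D(7)*P(7) = -3*(6/5 + (⅕)*7) = -3*(6/5 + 7/5) = -3*13/5 = -39/5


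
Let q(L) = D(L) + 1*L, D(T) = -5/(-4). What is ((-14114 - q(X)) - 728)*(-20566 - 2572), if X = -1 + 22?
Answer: 687858033/2 ≈ 3.4393e+8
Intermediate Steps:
D(T) = 5/4 (D(T) = -5*(-¼) = 5/4)
X = 21
q(L) = 5/4 + L (q(L) = 5/4 + 1*L = 5/4 + L)
((-14114 - q(X)) - 728)*(-20566 - 2572) = ((-14114 - (5/4 + 21)) - 728)*(-20566 - 2572) = ((-14114 - 1*89/4) - 728)*(-23138) = ((-14114 - 89/4) - 728)*(-23138) = (-56545/4 - 728)*(-23138) = -59457/4*(-23138) = 687858033/2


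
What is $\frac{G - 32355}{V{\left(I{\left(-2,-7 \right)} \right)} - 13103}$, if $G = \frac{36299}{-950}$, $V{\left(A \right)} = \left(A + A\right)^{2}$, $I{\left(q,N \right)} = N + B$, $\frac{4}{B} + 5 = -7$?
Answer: $\frac{276961941}{110191450} \approx 2.5135$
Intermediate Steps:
$B = - \frac{1}{3}$ ($B = \frac{4}{-5 - 7} = \frac{4}{-12} = 4 \left(- \frac{1}{12}\right) = - \frac{1}{3} \approx -0.33333$)
$I{\left(q,N \right)} = - \frac{1}{3} + N$ ($I{\left(q,N \right)} = N - \frac{1}{3} = - \frac{1}{3} + N$)
$V{\left(A \right)} = 4 A^{2}$ ($V{\left(A \right)} = \left(2 A\right)^{2} = 4 A^{2}$)
$G = - \frac{36299}{950}$ ($G = 36299 \left(- \frac{1}{950}\right) = - \frac{36299}{950} \approx -38.209$)
$\frac{G - 32355}{V{\left(I{\left(-2,-7 \right)} \right)} - 13103} = \frac{- \frac{36299}{950} - 32355}{4 \left(- \frac{1}{3} - 7\right)^{2} - 13103} = - \frac{30773549}{950 \left(4 \left(- \frac{22}{3}\right)^{2} - 13103\right)} = - \frac{30773549}{950 \left(4 \cdot \frac{484}{9} - 13103\right)} = - \frac{30773549}{950 \left(\frac{1936}{9} - 13103\right)} = - \frac{30773549}{950 \left(- \frac{115991}{9}\right)} = \left(- \frac{30773549}{950}\right) \left(- \frac{9}{115991}\right) = \frac{276961941}{110191450}$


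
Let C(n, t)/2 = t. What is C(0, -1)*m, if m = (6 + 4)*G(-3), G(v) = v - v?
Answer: 0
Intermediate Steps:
C(n, t) = 2*t
G(v) = 0
m = 0 (m = (6 + 4)*0 = 10*0 = 0)
C(0, -1)*m = (2*(-1))*0 = -2*0 = 0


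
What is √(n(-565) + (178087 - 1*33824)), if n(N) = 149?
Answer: 2*√36103 ≈ 380.02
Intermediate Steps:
√(n(-565) + (178087 - 1*33824)) = √(149 + (178087 - 1*33824)) = √(149 + (178087 - 33824)) = √(149 + 144263) = √144412 = 2*√36103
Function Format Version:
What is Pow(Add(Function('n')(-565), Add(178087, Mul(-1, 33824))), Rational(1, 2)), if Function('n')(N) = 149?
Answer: Mul(2, Pow(36103, Rational(1, 2))) ≈ 380.02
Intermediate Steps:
Pow(Add(Function('n')(-565), Add(178087, Mul(-1, 33824))), Rational(1, 2)) = Pow(Add(149, Add(178087, Mul(-1, 33824))), Rational(1, 2)) = Pow(Add(149, Add(178087, -33824)), Rational(1, 2)) = Pow(Add(149, 144263), Rational(1, 2)) = Pow(144412, Rational(1, 2)) = Mul(2, Pow(36103, Rational(1, 2)))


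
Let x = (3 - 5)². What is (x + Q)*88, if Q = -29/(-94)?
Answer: 17820/47 ≈ 379.15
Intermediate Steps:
Q = 29/94 (Q = -29*(-1/94) = 29/94 ≈ 0.30851)
x = 4 (x = (-2)² = 4)
(x + Q)*88 = (4 + 29/94)*88 = (405/94)*88 = 17820/47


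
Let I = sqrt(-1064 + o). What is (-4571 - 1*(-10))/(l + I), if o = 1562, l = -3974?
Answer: 9062707/7896089 + 4561*sqrt(498)/15792178 ≈ 1.1542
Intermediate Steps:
I = sqrt(498) (I = sqrt(-1064 + 1562) = sqrt(498) ≈ 22.316)
(-4571 - 1*(-10))/(l + I) = (-4571 - 1*(-10))/(-3974 + sqrt(498)) = (-4571 + 10)/(-3974 + sqrt(498)) = -4561/(-3974 + sqrt(498))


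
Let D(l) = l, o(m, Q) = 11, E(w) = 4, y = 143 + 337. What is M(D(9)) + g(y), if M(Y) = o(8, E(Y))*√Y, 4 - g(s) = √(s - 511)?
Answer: 37 - I*√31 ≈ 37.0 - 5.5678*I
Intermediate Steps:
y = 480
g(s) = 4 - √(-511 + s) (g(s) = 4 - √(s - 511) = 4 - √(-511 + s))
M(Y) = 11*√Y
M(D(9)) + g(y) = 11*√9 + (4 - √(-511 + 480)) = 11*3 + (4 - √(-31)) = 33 + (4 - I*√31) = 37 - I*√31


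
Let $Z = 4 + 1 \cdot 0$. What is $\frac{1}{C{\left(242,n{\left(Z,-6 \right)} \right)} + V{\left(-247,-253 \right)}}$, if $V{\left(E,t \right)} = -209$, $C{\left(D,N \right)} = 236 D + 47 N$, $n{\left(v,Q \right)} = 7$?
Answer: $\frac{1}{57232} \approx 1.7473 \cdot 10^{-5}$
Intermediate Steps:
$Z = 4$ ($Z = 4 + 0 = 4$)
$C{\left(D,N \right)} = 47 N + 236 D$
$\frac{1}{C{\left(242,n{\left(Z,-6 \right)} \right)} + V{\left(-247,-253 \right)}} = \frac{1}{\left(47 \cdot 7 + 236 \cdot 242\right) - 209} = \frac{1}{\left(329 + 57112\right) - 209} = \frac{1}{57441 - 209} = \frac{1}{57232}$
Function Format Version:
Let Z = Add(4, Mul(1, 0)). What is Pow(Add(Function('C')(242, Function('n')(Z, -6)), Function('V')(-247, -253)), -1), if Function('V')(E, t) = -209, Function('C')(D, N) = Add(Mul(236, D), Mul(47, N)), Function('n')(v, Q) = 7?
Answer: Rational(1, 57232) ≈ 1.7473e-5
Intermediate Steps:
Z = 4 (Z = Add(4, 0) = 4)
Function('C')(D, N) = Add(Mul(47, N), Mul(236, D))
Pow(Add(Function('C')(242, Function('n')(Z, -6)), Function('V')(-247, -253)), -1) = Pow(Add(Add(Mul(47, 7), Mul(236, 242)), -209), -1) = Pow(Add(Add(329, 57112), -209), -1) = Pow(Add(57441, -209), -1) = Pow(57232, -1) = Rational(1, 57232)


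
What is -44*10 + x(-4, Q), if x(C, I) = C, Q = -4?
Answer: -444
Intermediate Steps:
-44*10 + x(-4, Q) = -44*10 - 4 = -440 - 4 = -444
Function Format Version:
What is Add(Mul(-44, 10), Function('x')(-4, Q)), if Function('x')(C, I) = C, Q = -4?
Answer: -444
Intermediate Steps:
Add(Mul(-44, 10), Function('x')(-4, Q)) = Add(Mul(-44, 10), -4) = Add(-440, -4) = -444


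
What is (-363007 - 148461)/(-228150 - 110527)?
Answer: 511468/338677 ≈ 1.5102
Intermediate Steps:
(-363007 - 148461)/(-228150 - 110527) = -511468/(-338677) = -511468*(-1/338677) = 511468/338677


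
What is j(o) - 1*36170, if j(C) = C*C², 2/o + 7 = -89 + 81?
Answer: -122073758/3375 ≈ -36170.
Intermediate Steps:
o = -2/15 (o = 2/(-7 + (-89 + 81)) = 2/(-7 - 8) = 2/(-15) = 2*(-1/15) = -2/15 ≈ -0.13333)
j(C) = C³
j(o) - 1*36170 = (-2/15)³ - 1*36170 = -8/3375 - 36170 = -122073758/3375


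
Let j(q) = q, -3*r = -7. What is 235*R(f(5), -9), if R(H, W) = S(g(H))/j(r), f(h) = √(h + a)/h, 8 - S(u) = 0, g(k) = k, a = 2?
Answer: 5640/7 ≈ 805.71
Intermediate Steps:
S(u) = 8 (S(u) = 8 - 1*0 = 8 + 0 = 8)
r = 7/3 (r = -⅓*(-7) = 7/3 ≈ 2.3333)
f(h) = √(2 + h)/h (f(h) = √(h + 2)/h = √(2 + h)/h)
R(H, W) = 24/7 (R(H, W) = 8/(7/3) = 8*(3/7) = 24/7)
235*R(f(5), -9) = 235*(24/7) = 5640/7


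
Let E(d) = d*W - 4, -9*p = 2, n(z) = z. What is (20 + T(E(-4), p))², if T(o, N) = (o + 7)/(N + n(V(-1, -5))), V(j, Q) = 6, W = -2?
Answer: 1297321/2704 ≈ 479.78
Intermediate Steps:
p = -2/9 (p = -⅑*2 = -2/9 ≈ -0.22222)
E(d) = -4 - 2*d (E(d) = d*(-2) - 4 = -2*d - 4 = -4 - 2*d)
T(o, N) = (7 + o)/(6 + N) (T(o, N) = (o + 7)/(N + 6) = (7 + o)/(6 + N))
(20 + T(E(-4), p))² = (20 + (7 + (-4 - 2*(-4)))/(6 - 2/9))² = (20 + (7 + (-4 + 8))/(52/9))² = (20 + 9*(7 + 4)/52)² = (20 + (9/52)*11)² = (20 + 99/52)² = (1139/52)² = 1297321/2704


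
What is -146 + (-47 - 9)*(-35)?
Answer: 1814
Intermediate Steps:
-146 + (-47 - 9)*(-35) = -146 - 56*(-35) = -146 + 1960 = 1814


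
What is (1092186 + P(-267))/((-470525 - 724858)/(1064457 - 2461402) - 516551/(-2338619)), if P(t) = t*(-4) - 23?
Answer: 3571500535027293605/3517138732772 ≈ 1.0155e+6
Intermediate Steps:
P(t) = -23 - 4*t (P(t) = -4*t - 23 = -23 - 4*t)
(1092186 + P(-267))/((-470525 - 724858)/(1064457 - 2461402) - 516551/(-2338619)) = (1092186 + (-23 - 4*(-267)))/((-470525 - 724858)/(1064457 - 2461402) - 516551/(-2338619)) = (1092186 + (-23 + 1068))/(-1195383/(-1396945) - 516551*(-1/2338619)) = (1092186 + 1045)/(-1195383*(-1/1396945) + 516551/2338619) = 1093231/(1195383/1396945 + 516551/2338619) = 1093231/(3517138732772/3266922118955) = 1093231*(3266922118955/3517138732772) = 3571500535027293605/3517138732772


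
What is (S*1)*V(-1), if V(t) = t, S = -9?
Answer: 9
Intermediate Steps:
(S*1)*V(-1) = -9*1*(-1) = -9*(-1) = 9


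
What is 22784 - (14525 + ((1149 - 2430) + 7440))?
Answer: 2100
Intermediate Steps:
22784 - (14525 + ((1149 - 2430) + 7440)) = 22784 - (14525 + (-1281 + 7440)) = 22784 - (14525 + 6159) = 22784 - 1*20684 = 22784 - 20684 = 2100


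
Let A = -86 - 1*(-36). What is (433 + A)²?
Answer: 146689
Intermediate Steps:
A = -50 (A = -86 + 36 = -50)
(433 + A)² = (433 - 50)² = 383² = 146689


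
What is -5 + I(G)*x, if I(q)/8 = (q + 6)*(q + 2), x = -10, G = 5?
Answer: -6165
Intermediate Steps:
I(q) = 8*(2 + q)*(6 + q) (I(q) = 8*((q + 6)*(q + 2)) = 8*((6 + q)*(2 + q)) = 8*((2 + q)*(6 + q)) = 8*(2 + q)*(6 + q))
-5 + I(G)*x = -5 + (96 + 8*5² + 64*5)*(-10) = -5 + (96 + 8*25 + 320)*(-10) = -5 + (96 + 200 + 320)*(-10) = -5 + 616*(-10) = -5 - 6160 = -6165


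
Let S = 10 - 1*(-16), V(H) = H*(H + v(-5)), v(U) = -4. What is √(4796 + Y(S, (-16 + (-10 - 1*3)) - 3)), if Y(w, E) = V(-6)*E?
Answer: 2*√719 ≈ 53.628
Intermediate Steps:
V(H) = H*(-4 + H) (V(H) = H*(H - 4) = H*(-4 + H))
S = 26 (S = 10 + 16 = 26)
Y(w, E) = 60*E (Y(w, E) = (-6*(-4 - 6))*E = (-6*(-10))*E = 60*E)
√(4796 + Y(S, (-16 + (-10 - 1*3)) - 3)) = √(4796 + 60*((-16 + (-10 - 1*3)) - 3)) = √(4796 + 60*((-16 + (-10 - 3)) - 3)) = √(4796 + 60*((-16 - 13) - 3)) = √(4796 + 60*(-29 - 3)) = √(4796 + 60*(-32)) = √(4796 - 1920) = √2876 = 2*√719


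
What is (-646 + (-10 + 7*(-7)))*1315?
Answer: -927075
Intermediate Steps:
(-646 + (-10 + 7*(-7)))*1315 = (-646 + (-10 - 49))*1315 = (-646 - 59)*1315 = -705*1315 = -927075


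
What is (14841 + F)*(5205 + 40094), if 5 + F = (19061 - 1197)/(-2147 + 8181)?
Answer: 289713922008/431 ≈ 6.7219e+8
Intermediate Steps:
F = -879/431 (F = -5 + (19061 - 1197)/(-2147 + 8181) = -5 + 17864/6034 = -5 + 17864*(1/6034) = -5 + 1276/431 = -879/431 ≈ -2.0394)
(14841 + F)*(5205 + 40094) = (14841 - 879/431)*(5205 + 40094) = (6395592/431)*45299 = 289713922008/431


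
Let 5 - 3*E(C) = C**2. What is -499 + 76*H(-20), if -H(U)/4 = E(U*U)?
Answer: 48636983/3 ≈ 1.6212e+7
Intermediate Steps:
E(C) = 5/3 - C**2/3
H(U) = -20/3 + 4*U**4/3 (H(U) = -4*(5/3 - U**4/3) = -20/3 + 4*U**4/3)
-499 + 76*H(-20) = -499 + 76*(-20/3 + (4/3)*(-20)**4) = -499 + 76*(-20/3 + (4/3)*160000) = -499 + 76*(-20/3 + 640000/3) = -499 + 76*(639980/3) = -499 + 48638480/3 = 48636983/3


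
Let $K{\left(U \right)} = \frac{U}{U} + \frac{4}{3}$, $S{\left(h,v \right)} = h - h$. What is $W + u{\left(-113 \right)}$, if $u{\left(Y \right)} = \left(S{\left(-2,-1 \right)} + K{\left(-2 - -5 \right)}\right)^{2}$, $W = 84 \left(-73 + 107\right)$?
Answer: $\frac{25753}{9} \approx 2861.4$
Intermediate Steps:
$S{\left(h,v \right)} = 0$
$K{\left(U \right)} = \frac{7}{3}$ ($K{\left(U \right)} = 1 + 4 \cdot \frac{1}{3} = 1 + \frac{4}{3} = \frac{7}{3}$)
$W = 2856$ ($W = 84 \cdot 34 = 2856$)
$u{\left(Y \right)} = \frac{49}{9}$ ($u{\left(Y \right)} = \left(0 + \frac{7}{3}\right)^{2} = \left(\frac{7}{3}\right)^{2} = \frac{49}{9}$)
$W + u{\left(-113 \right)} = 2856 + \frac{49}{9} = \frac{25753}{9}$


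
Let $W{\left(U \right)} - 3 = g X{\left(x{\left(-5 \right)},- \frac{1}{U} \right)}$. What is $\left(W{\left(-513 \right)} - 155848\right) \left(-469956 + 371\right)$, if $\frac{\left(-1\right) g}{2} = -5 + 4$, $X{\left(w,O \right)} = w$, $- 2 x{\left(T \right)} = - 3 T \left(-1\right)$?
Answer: $73175430550$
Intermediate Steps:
$x{\left(T \right)} = - \frac{3 T}{2}$ ($x{\left(T \right)} = - \frac{- 3 T \left(-1\right)}{2} = - \frac{3 T}{2}$)
$g = 2$ ($g = - 2 \left(-5 + 4\right) = \left(-2\right) \left(-1\right) = 2$)
$W{\left(U \right)} = 18$ ($W{\left(U \right)} = 3 + 2 \left(\left(- \frac{3}{2}\right) \left(-5\right)\right) = 3 + 2 \cdot \frac{15}{2} = 3 + 15 = 18$)
$\left(W{\left(-513 \right)} - 155848\right) \left(-469956 + 371\right) = \left(18 - 155848\right) \left(-469956 + 371\right) = \left(-155830\right) \left(-469585\right) = 73175430550$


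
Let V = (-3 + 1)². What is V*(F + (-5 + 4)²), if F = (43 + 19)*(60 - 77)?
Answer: -4212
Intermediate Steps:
F = -1054 (F = 62*(-17) = -1054)
V = 4 (V = (-2)² = 4)
V*(F + (-5 + 4)²) = 4*(-1054 + (-5 + 4)²) = 4*(-1054 + (-1)²) = 4*(-1054 + 1) = 4*(-1053) = -4212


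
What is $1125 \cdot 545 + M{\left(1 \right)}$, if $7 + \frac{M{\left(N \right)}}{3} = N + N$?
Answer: $613110$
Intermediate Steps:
$M{\left(N \right)} = -21 + 6 N$ ($M{\left(N \right)} = -21 + 3 \left(N + N\right) = -21 + 3 \cdot 2 N = -21 + 6 N$)
$1125 \cdot 545 + M{\left(1 \right)} = 1125 \cdot 545 + \left(-21 + 6 \cdot 1\right) = 613125 + \left(-21 + 6\right) = 613125 - 15 = 613110$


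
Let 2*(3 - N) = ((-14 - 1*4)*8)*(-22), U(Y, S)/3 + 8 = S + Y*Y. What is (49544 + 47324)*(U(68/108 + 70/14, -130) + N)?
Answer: -44722115108/243 ≈ -1.8404e+8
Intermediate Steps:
U(Y, S) = -24 + 3*S + 3*Y**2 (U(Y, S) = -24 + 3*(S + Y*Y) = -24 + 3*(S + Y**2) = -24 + (3*S + 3*Y**2) = -24 + 3*S + 3*Y**2)
N = -1581 (N = 3 - (-14 - 1*4)*8*(-22)/2 = 3 - (-14 - 4)*8*(-22)/2 = 3 - (-18*8)*(-22)/2 = 3 - (-72)*(-22) = 3 - 1/2*3168 = 3 - 1584 = -1581)
(49544 + 47324)*(U(68/108 + 70/14, -130) + N) = (49544 + 47324)*((-24 + 3*(-130) + 3*(68/108 + 70/14)**2) - 1581) = 96868*((-24 - 390 + 3*(68*(1/108) + 70*(1/14))**2) - 1581) = 96868*((-24 - 390 + 3*(17/27 + 5)**2) - 1581) = 96868*((-24 - 390 + 3*(152/27)**2) - 1581) = 96868*((-24 - 390 + 3*(23104/729)) - 1581) = 96868*((-24 - 390 + 23104/243) - 1581) = 96868*(-77498/243 - 1581) = 96868*(-461681/243) = -44722115108/243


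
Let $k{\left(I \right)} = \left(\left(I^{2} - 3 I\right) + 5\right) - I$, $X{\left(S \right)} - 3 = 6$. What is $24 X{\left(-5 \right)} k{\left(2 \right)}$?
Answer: $216$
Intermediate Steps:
$X{\left(S \right)} = 9$ ($X{\left(S \right)} = 3 + 6 = 9$)
$k{\left(I \right)} = 5 + I^{2} - 4 I$ ($k{\left(I \right)} = \left(5 + I^{2} - 3 I\right) - I = 5 + I^{2} - 4 I$)
$24 X{\left(-5 \right)} k{\left(2 \right)} = 24 \cdot 9 \left(5 + 2^{2} - 8\right) = 216 \left(5 + 4 - 8\right) = 216 \cdot 1 = 216$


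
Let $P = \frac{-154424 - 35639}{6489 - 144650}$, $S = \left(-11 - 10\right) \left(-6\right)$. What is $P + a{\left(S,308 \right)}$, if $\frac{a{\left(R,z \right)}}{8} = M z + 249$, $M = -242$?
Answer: $- \frac{82108339593}{138161} \approx -5.943 \cdot 10^{5}$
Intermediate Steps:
$S = 126$ ($S = \left(-21\right) \left(-6\right) = 126$)
$a{\left(R,z \right)} = 1992 - 1936 z$ ($a{\left(R,z \right)} = 8 \left(- 242 z + 249\right) = 8 \left(249 - 242 z\right) = 1992 - 1936 z$)
$P = \frac{190063}{138161}$ ($P = - \frac{190063}{-138161} = \left(-190063\right) \left(- \frac{1}{138161}\right) = \frac{190063}{138161} \approx 1.3757$)
$P + a{\left(S,308 \right)} = \frac{190063}{138161} + \left(1992 - 596288\right) = \frac{190063}{138161} - 594296 = - \frac{82108339593}{138161}$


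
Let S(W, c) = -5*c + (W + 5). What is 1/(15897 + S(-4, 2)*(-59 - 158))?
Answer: 1/17850 ≈ 5.6022e-5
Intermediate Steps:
S(W, c) = 5 + W - 5*c (S(W, c) = -5*c + (5 + W) = 5 + W - 5*c)
1/(15897 + S(-4, 2)*(-59 - 158)) = 1/(15897 + (5 - 4 - 5*2)*(-59 - 158)) = 1/(15897 + (5 - 4 - 10)*(-217)) = 1/(15897 - 9*(-217)) = 1/(15897 + 1953) = 1/17850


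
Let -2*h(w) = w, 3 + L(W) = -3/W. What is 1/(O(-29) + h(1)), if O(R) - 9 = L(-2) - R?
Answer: 1/36 ≈ 0.027778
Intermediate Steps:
L(W) = -3 - 3/W
h(w) = -w/2
O(R) = 15/2 - R (O(R) = 9 + ((-3 - 3/(-2)) - R) = 9 + ((-3 - 3*(-½)) - R) = 9 + ((-3 + 3/2) - R) = 9 + (-3/2 - R) = 15/2 - R)
1/(O(-29) + h(1)) = 1/((15/2 - 1*(-29)) - ½*1) = 1/((15/2 + 29) - ½) = 1/(73/2 - ½) = 1/36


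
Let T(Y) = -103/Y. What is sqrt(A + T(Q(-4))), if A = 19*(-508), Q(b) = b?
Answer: I*sqrt(38505)/2 ≈ 98.113*I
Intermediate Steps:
A = -9652
sqrt(A + T(Q(-4))) = sqrt(-9652 - 103/(-4)) = sqrt(-9652 - 103*(-1/4)) = sqrt(-9652 + 103/4) = sqrt(-38505/4) = I*sqrt(38505)/2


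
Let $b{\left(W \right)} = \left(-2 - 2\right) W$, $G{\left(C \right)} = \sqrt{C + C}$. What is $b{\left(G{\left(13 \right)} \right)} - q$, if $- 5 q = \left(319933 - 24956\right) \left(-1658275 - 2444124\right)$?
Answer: $- \frac{1210113349823}{5} - 4 \sqrt{26} \approx -2.4202 \cdot 10^{11}$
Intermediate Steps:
$G{\left(C \right)} = \sqrt{2} \sqrt{C}$ ($G{\left(C \right)} = \sqrt{2 C} = \sqrt{2} \sqrt{C}$)
$q = \frac{1210113349823}{5}$ ($q = - \frac{\left(319933 - 24956\right) \left(-1658275 - 2444124\right)}{5} = - \frac{294977 \left(-4102399\right)}{5} = \left(- \frac{1}{5}\right) \left(-1210113349823\right) = \frac{1210113349823}{5} \approx 2.4202 \cdot 10^{11}$)
$b{\left(W \right)} = - 4 W$
$b{\left(G{\left(13 \right)} \right)} - q = - 4 \sqrt{2} \sqrt{13} - \frac{1210113349823}{5} = - 4 \sqrt{26} - \frac{1210113349823}{5} = - \frac{1210113349823}{5} - 4 \sqrt{26}$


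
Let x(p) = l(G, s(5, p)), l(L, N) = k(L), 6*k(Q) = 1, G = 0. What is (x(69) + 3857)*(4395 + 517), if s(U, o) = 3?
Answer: 56839208/3 ≈ 1.8946e+7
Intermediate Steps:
k(Q) = 1/6 (k(Q) = (1/6)*1 = 1/6)
l(L, N) = 1/6
x(p) = 1/6
(x(69) + 3857)*(4395 + 517) = (1/6 + 3857)*(4395 + 517) = (23143/6)*4912 = 56839208/3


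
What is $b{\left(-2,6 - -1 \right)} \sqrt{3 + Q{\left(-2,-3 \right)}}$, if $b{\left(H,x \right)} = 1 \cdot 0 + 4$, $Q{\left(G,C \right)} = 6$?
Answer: $12$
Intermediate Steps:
$b{\left(H,x \right)} = 4$ ($b{\left(H,x \right)} = 0 + 4 = 4$)
$b{\left(-2,6 - -1 \right)} \sqrt{3 + Q{\left(-2,-3 \right)}} = 4 \sqrt{3 + 6} = 4 \sqrt{9} = 4 \cdot 3 = 12$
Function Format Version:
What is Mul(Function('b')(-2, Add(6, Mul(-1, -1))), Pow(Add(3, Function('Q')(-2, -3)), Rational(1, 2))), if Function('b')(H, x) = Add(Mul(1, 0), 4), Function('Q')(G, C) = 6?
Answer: 12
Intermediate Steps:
Function('b')(H, x) = 4 (Function('b')(H, x) = Add(0, 4) = 4)
Mul(Function('b')(-2, Add(6, Mul(-1, -1))), Pow(Add(3, Function('Q')(-2, -3)), Rational(1, 2))) = Mul(4, Pow(Add(3, 6), Rational(1, 2))) = Mul(4, Pow(9, Rational(1, 2))) = Mul(4, 3) = 12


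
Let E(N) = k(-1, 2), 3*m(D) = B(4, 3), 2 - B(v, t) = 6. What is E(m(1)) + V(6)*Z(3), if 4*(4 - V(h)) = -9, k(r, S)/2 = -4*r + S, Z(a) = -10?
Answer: -101/2 ≈ -50.500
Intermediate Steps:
B(v, t) = -4 (B(v, t) = 2 - 1*6 = 2 - 6 = -4)
m(D) = -4/3 (m(D) = (⅓)*(-4) = -4/3)
k(r, S) = -8*r + 2*S (k(r, S) = 2*(-4*r + S) = 2*(S - 4*r) = -8*r + 2*S)
E(N) = 12 (E(N) = -8*(-1) + 2*2 = 8 + 4 = 12)
V(h) = 25/4 (V(h) = 4 - ¼*(-9) = 4 + 9/4 = 25/4)
E(m(1)) + V(6)*Z(3) = 12 + (25/4)*(-10) = 12 - 125/2 = -101/2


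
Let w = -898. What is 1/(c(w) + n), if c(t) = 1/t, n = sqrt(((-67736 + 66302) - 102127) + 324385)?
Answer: 898/178073356895 + 4838424*sqrt(6134)/178073356895 ≈ 0.0021280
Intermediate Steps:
n = 6*sqrt(6134) (n = sqrt((-1434 - 102127) + 324385) = sqrt(-103561 + 324385) = sqrt(220824) = 6*sqrt(6134) ≈ 469.92)
1/(c(w) + n) = 1/(1/(-898) + 6*sqrt(6134)) = 1/(-1/898 + 6*sqrt(6134))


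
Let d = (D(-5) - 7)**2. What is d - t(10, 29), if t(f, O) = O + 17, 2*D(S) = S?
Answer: 177/4 ≈ 44.250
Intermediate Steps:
D(S) = S/2
t(f, O) = 17 + O
d = 361/4 (d = ((1/2)*(-5) - 7)**2 = (-5/2 - 7)**2 = (-19/2)**2 = 361/4 ≈ 90.250)
d - t(10, 29) = 361/4 - (17 + 29) = 361/4 - 1*46 = 361/4 - 46 = 177/4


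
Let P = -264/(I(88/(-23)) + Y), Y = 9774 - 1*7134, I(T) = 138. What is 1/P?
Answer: -463/44 ≈ -10.523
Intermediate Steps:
Y = 2640 (Y = 9774 - 7134 = 2640)
P = -44/463 (P = -264/(138 + 2640) = -264/2778 = -264*1/2778 = -44/463 ≈ -0.095032)
1/P = 1/(-44/463) = -463/44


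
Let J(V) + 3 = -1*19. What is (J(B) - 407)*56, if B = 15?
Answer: -24024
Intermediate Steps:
J(V) = -22 (J(V) = -3 - 1*19 = -3 - 19 = -22)
(J(B) - 407)*56 = (-22 - 407)*56 = -429*56 = -24024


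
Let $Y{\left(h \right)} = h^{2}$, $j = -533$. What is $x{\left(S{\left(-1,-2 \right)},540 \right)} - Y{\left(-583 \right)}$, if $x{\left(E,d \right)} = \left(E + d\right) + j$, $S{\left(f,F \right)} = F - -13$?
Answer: $-339871$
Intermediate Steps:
$S{\left(f,F \right)} = 13 + F$ ($S{\left(f,F \right)} = F + 13 = 13 + F$)
$x{\left(E,d \right)} = -533 + E + d$ ($x{\left(E,d \right)} = \left(E + d\right) - 533 = -533 + E + d$)
$x{\left(S{\left(-1,-2 \right)},540 \right)} - Y{\left(-583 \right)} = \left(-533 + \left(13 - 2\right) + 540\right) - \left(-583\right)^{2} = \left(-533 + 11 + 540\right) - 339889 = 18 - 339889 = -339871$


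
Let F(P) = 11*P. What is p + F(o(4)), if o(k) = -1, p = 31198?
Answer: 31187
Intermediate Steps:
p + F(o(4)) = 31198 + 11*(-1) = 31198 - 11 = 31187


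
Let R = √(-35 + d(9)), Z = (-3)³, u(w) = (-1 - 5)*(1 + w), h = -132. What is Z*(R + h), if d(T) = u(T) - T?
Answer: 3564 - 54*I*√26 ≈ 3564.0 - 275.35*I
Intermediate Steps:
u(w) = -6 - 6*w (u(w) = -6*(1 + w) = -6 - 6*w)
Z = -27
d(T) = -6 - 7*T (d(T) = (-6 - 6*T) - T = -6 - 7*T)
R = 2*I*√26 (R = √(-35 + (-6 - 7*9)) = √(-35 + (-6 - 63)) = √(-35 - 69) = √(-104) = 2*I*√26 ≈ 10.198*I)
Z*(R + h) = -27*(2*I*√26 - 132) = -27*(-132 + 2*I*√26) = 3564 - 54*I*√26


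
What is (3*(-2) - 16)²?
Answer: 484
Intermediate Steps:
(3*(-2) - 16)² = (-6 - 16)² = (-22)² = 484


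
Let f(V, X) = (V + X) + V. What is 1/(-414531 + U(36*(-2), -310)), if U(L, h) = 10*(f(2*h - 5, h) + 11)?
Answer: -1/430021 ≈ -2.3255e-6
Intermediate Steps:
f(V, X) = X + 2*V
U(L, h) = 10 + 50*h (U(L, h) = 10*((h + 2*(2*h - 5)) + 11) = 10*((h + 2*(-5 + 2*h)) + 11) = 10*((h + (-10 + 4*h)) + 11) = 10*((-10 + 5*h) + 11) = 10*(1 + 5*h) = 10 + 50*h)
1/(-414531 + U(36*(-2), -310)) = 1/(-414531 + (10 + 50*(-310))) = 1/(-414531 + (10 - 15500)) = 1/(-414531 - 15490) = 1/(-430021) = -1/430021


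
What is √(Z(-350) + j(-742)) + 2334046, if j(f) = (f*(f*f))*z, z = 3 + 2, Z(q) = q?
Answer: 2334046 + I*√2042592790 ≈ 2.334e+6 + 45195.0*I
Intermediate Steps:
z = 5
j(f) = 5*f³ (j(f) = (f*(f*f))*5 = (f*f²)*5 = f³*5 = 5*f³)
√(Z(-350) + j(-742)) + 2334046 = √(-350 + 5*(-742)³) + 2334046 = √(-350 + 5*(-408518488)) + 2334046 = √(-350 - 2042592440) + 2334046 = √(-2042592790) + 2334046 = I*√2042592790 + 2334046 = 2334046 + I*√2042592790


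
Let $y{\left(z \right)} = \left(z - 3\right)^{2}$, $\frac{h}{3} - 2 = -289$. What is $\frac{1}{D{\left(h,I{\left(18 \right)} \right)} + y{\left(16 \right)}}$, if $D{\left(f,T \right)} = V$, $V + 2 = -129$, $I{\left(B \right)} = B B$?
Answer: $\frac{1}{38} \approx 0.026316$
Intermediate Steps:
$h = -861$ ($h = 6 + 3 \left(-289\right) = 6 - 867 = -861$)
$y{\left(z \right)} = \left(-3 + z\right)^{2}$
$I{\left(B \right)} = B^{2}$
$V = -131$ ($V = -2 - 129 = -131$)
$D{\left(f,T \right)} = -131$
$\frac{1}{D{\left(h,I{\left(18 \right)} \right)} + y{\left(16 \right)}} = \frac{1}{-131 + \left(-3 + 16\right)^{2}} = \frac{1}{-131 + 13^{2}} = \frac{1}{-131 + 169} = \frac{1}{38}$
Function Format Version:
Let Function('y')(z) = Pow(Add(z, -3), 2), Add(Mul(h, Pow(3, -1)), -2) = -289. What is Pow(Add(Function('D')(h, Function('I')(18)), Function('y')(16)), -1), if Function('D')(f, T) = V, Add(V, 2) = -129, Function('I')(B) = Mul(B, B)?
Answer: Rational(1, 38) ≈ 0.026316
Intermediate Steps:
h = -861 (h = Add(6, Mul(3, -289)) = Add(6, -867) = -861)
Function('y')(z) = Pow(Add(-3, z), 2)
Function('I')(B) = Pow(B, 2)
V = -131 (V = Add(-2, -129) = -131)
Function('D')(f, T) = -131
Pow(Add(Function('D')(h, Function('I')(18)), Function('y')(16)), -1) = Pow(Add(-131, Pow(Add(-3, 16), 2)), -1) = Pow(Add(-131, Pow(13, 2)), -1) = Pow(Add(-131, 169), -1) = Pow(38, -1) = Rational(1, 38)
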